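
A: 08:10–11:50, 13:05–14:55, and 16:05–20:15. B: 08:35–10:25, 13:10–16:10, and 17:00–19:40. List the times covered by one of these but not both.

08:10–08:35, 10:25–11:50, 13:05–13:10, 14:55–16:05, 16:10–17:00, 19:40–20:15

A but not B: 08:10–08:35, 10:25–11:50, 13:05–13:10, 16:10–17:00, 19:40–20:15.
B but not A: 14:55–16:05.
Combining gives A △ B.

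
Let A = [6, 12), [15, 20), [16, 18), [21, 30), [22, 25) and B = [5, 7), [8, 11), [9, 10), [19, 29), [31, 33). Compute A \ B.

[7, 8) ∪ [11, 12) ∪ [15, 19) ∪ [29, 30)

A, merged: [6, 12), [15, 20), [21, 30).
B, merged: [5, 7), [8, 11), [19, 29), [31, 33).
[6, 12) with B removed leaves [7, 8), [11, 12).
[15, 20) with B removed leaves [15, 19).
[21, 30) with B removed leaves [29, 30).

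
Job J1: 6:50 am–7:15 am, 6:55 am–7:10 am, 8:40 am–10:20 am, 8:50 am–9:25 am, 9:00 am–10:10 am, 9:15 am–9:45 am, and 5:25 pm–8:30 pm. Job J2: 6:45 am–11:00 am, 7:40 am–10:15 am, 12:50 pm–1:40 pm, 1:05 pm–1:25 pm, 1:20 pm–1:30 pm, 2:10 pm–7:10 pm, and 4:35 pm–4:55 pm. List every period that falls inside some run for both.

6:50 am–7:15 am, 8:40 am–10:20 am, 5:25 pm–7:10 pm

Merge the first list: 6:50 am–7:15 am, 8:40 am–10:20 am, 5:25 pm–8:30 pm.
Merge the second list: 6:45 am–11:00 am, 12:50 pm–1:40 pm, 2:10 pm–7:10 pm.
6:50 am–7:15 am meets the second set on 6:50 am–7:15 am.
8:40 am–10:20 am meets the second set on 8:40 am–10:20 am.
5:25 pm–8:30 pm meets the second set on 5:25 pm–7:10 pm.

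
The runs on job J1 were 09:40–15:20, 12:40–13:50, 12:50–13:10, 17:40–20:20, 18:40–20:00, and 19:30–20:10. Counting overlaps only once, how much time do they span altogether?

Merged: 09:40–15:20, 17:40–20:20.
Lengths: 5 h 40 min + 2 h 40 min = 8 h 20 min.

8 h 20 min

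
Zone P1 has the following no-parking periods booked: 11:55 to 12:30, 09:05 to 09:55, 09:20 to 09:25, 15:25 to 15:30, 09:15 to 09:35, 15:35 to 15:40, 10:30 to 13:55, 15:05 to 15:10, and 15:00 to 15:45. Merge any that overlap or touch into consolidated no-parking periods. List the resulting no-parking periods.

Sort by start: 09:05–09:55, 09:15–09:35, 09:20–09:25, 10:30–13:55, 11:55–12:30, 15:00–15:45, 15:05–15:10, 15:25–15:30, 15:35–15:40.
09:15–09:35 overlaps/touches 09:05–09:55 → extend to 09:05–09:55.
09:20–09:25 overlaps/touches 09:05–09:55 → extend to 09:05–09:55.
10:30–13:55 is disjoint → start new block.
11:55–12:30 overlaps/touches 10:30–13:55 → extend to 10:30–13:55.
15:00–15:45 is disjoint → start new block.
15:05–15:10 overlaps/touches 15:00–15:45 → extend to 15:00–15:45.
15:25–15:30 overlaps/touches 15:00–15:45 → extend to 15:00–15:45.
15:35–15:40 overlaps/touches 15:00–15:45 → extend to 15:00–15:45.

09:05–09:55, 10:30–13:55, 15:00–15:45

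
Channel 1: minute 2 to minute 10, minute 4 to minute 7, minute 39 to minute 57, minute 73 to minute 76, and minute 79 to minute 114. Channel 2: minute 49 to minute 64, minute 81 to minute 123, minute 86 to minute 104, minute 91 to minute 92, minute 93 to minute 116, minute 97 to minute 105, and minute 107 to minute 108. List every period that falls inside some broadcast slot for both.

First set merges to minute 2 to minute 10, minute 39 to minute 57, minute 73 to minute 76, minute 79 to minute 114.
Second set merges to minute 49 to minute 64, minute 81 to minute 123.
minute 2 to minute 10 falls entirely outside B.
minute 39 to minute 57 overlaps B on minute 49 to minute 57.
minute 73 to minute 76 falls entirely outside B.
minute 79 to minute 114 overlaps B on minute 81 to minute 114.

minute 49 to minute 57, minute 81 to minute 114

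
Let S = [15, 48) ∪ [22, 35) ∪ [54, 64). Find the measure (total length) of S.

43

Merged: [15, 48), [54, 64).
Lengths: 33 + 10 = 43.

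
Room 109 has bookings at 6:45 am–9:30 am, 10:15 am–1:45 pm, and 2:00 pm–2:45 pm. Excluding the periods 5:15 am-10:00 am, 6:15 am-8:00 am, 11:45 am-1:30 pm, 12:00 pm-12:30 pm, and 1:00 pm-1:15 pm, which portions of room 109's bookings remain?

Merge the second list: 5:15 am–10:00 am, 11:45 am–1:30 pm.
6:45 am–9:30 am: entirely removed.
10:15 am–1:45 pm \ B = 10:15 am–11:45 am, 1:30 pm–1:45 pm.
2:00 pm–2:45 pm: nothing removed.

10:15 am–11:45 am, 1:30 pm–1:45 pm, 2:00 pm–2:45 pm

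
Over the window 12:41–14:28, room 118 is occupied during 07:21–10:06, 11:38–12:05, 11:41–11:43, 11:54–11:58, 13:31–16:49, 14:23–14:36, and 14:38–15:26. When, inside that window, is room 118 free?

12:41–13:31

The merged coverage is 07:21–10:06, 11:38–12:05, 13:31–16:49.
Complement within 12:41–14:28: 12:41–13:31.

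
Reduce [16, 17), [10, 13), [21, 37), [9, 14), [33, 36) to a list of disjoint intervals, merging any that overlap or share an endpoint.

Sort by start: [9, 14), [10, 13), [16, 17), [21, 37), [33, 36).
[10, 13) overlaps/touches [9, 14) → extend to [9, 14).
[16, 17) is disjoint → start new block.
[21, 37) is disjoint → start new block.
[33, 36) overlaps/touches [21, 37) → extend to [21, 37).

[9, 14) ∪ [16, 17) ∪ [21, 37)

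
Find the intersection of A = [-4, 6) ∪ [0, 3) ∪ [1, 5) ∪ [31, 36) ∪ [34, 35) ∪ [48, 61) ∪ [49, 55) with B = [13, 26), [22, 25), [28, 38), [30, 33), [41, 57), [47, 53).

[31, 36) ∪ [48, 57)

First set merges to [-4, 6), [31, 36), [48, 61).
Second set merges to [13, 26), [28, 38), [41, 57).
[-4, 6) falls entirely outside B.
[31, 36) overlaps B on [31, 36).
[48, 61) overlaps B on [48, 57).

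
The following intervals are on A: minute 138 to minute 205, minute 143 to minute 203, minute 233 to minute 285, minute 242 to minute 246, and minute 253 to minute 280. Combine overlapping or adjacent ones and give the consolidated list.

minute 143 to minute 203 overlaps/touches minute 138 to minute 205 → extend to minute 138 to minute 205.
minute 233 to minute 285 is disjoint → start new block.
minute 242 to minute 246 overlaps/touches minute 233 to minute 285 → extend to minute 233 to minute 285.
minute 253 to minute 280 overlaps/touches minute 233 to minute 285 → extend to minute 233 to minute 285.

minute 138 to minute 205, minute 233 to minute 285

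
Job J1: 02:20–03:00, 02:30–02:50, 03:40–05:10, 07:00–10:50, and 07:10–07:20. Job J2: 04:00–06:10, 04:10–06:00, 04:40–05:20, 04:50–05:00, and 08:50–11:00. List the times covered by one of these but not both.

02:20–03:00, 03:40–04:00, 05:10–06:10, 07:00–08:50, 10:50–11:00

Merge the first list: 02:20–03:00, 03:40–05:10, 07:00–10:50.
Merge the second list: 04:00–06:10, 08:50–11:00.
Only in the first: 02:20–03:00, 03:40–04:00, 07:00–08:50.
Only in the second: 05:10–06:10, 10:50–11:00.
Together these are the periods covered by exactly one.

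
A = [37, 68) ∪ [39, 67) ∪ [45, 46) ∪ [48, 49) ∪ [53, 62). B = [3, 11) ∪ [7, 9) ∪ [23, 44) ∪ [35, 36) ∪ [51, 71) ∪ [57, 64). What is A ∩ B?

[37, 44) ∪ [51, 68)

First set merges to [37, 68).
Second set merges to [3, 11), [23, 44), [51, 71).
[37, 68) meets the second set on [37, 44), [51, 68).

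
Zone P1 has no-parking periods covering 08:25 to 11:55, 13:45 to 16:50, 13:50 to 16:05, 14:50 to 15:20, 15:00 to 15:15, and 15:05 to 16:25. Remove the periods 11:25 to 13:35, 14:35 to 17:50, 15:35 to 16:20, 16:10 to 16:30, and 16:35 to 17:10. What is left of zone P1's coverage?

A, merged: 08:25–11:55, 13:45–16:50.
B, merged: 11:25–13:35, 14:35–17:50.
08:25–11:55 with B removed leaves 08:25–11:25.
13:45–16:50 with B removed leaves 13:45–14:35.

08:25–11:25, 13:45–14:35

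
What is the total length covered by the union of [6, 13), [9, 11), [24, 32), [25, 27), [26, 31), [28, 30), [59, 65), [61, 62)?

Merged: [6, 13), [24, 32), [59, 65).
Lengths: 7 + 8 + 6 = 21.

21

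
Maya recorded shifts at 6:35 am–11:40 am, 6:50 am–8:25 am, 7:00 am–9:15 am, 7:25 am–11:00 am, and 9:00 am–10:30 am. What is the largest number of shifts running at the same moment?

Walk the sorted start/end points keeping a running depth.
The depth first hits 4 at 7:25 am.

4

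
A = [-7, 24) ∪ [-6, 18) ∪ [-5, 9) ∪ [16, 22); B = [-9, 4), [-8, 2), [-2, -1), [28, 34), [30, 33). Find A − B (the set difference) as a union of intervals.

[4, 24)

First set merges to [-7, 24).
Second set merges to [-9, 4), [28, 34).
[-7, 24) minus B → [4, 24).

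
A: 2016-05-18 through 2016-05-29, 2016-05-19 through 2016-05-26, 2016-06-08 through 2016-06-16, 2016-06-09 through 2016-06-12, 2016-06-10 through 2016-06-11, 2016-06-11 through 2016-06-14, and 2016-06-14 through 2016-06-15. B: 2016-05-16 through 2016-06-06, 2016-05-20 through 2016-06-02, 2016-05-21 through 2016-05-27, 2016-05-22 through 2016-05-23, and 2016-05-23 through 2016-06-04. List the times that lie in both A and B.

First set merges to 2016-05-18 through 2016-05-29, 2016-06-08 through 2016-06-16.
Second set merges to 2016-05-16 through 2016-06-06.
2016-05-18 through 2016-05-29 ∩ B → 2016-05-18 through 2016-05-29.
2016-06-08 through 2016-06-16 meets no B interval.

2016-05-18 through 2016-05-29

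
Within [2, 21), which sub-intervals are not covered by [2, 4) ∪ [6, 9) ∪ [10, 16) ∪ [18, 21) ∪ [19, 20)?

[4, 6) ∪ [9, 10) ∪ [16, 18)

After merging, the occupied span is [2, 4), [6, 9), [10, 16), [18, 21).
Gaps within [2, 21): [4, 6), [9, 10), [16, 18).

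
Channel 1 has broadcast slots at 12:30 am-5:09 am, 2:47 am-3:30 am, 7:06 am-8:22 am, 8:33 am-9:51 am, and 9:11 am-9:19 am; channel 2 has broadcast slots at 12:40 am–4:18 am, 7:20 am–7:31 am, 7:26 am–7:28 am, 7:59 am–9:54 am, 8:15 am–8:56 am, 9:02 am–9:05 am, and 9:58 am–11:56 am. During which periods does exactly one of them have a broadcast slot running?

First set merges to 12:30 am–5:09 am, 7:06 am–8:22 am, 8:33 am–9:51 am.
Second set merges to 12:40 am–4:18 am, 7:20 am–7:31 am, 7:59 am–9:54 am, 9:58 am–11:56 am.
Only in the first: 12:30 am–12:40 am, 4:18 am–5:09 am, 7:06 am–7:20 am, 7:31 am–7:59 am.
Only in the second: 8:22 am–8:33 am, 9:51 am–9:54 am, 9:58 am–11:56 am.
Together these are the periods covered by exactly one.

12:30 am–12:40 am, 4:18 am–5:09 am, 7:06 am–7:20 am, 7:31 am–7:59 am, 8:22 am–8:33 am, 9:51 am–9:54 am, 9:58 am–11:56 am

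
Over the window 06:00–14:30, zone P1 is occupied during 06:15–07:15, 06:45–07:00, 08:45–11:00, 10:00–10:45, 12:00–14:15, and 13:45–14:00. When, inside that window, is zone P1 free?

06:00–06:15, 07:15–08:45, 11:00–12:00, 14:15–14:30

The merged coverage is 06:15–07:15, 08:45–11:00, 12:00–14:15.
Uncovered inside 06:00–14:30: 06:00–06:15, 07:15–08:45, 11:00–12:00, 14:15–14:30.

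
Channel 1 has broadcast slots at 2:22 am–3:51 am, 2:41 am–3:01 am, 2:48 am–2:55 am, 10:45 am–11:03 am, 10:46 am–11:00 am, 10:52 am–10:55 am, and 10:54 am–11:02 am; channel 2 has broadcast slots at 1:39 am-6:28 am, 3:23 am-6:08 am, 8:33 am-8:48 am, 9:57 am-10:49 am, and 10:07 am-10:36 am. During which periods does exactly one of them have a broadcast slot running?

1:39 am-2:22 am, 3:51 am-6:28 am, 8:33 am-8:48 am, 9:57 am-10:45 am, 10:49 am-11:03 am

A, merged: 2:22 am-3:51 am, 10:45 am-11:03 am.
B, merged: 1:39 am-6:28 am, 8:33 am-8:48 am, 9:57 am-10:49 am.
Only in the first: 10:49 am-11:03 am.
Only in the second: 1:39 am-2:22 am, 3:51 am-6:28 am, 8:33 am-8:48 am, 9:57 am-10:45 am.
Together these are the periods covered by exactly one.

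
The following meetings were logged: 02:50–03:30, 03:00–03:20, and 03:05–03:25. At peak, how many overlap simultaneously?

3

At 03:05, 3 of the intervals are simultaneously active.
No point has more.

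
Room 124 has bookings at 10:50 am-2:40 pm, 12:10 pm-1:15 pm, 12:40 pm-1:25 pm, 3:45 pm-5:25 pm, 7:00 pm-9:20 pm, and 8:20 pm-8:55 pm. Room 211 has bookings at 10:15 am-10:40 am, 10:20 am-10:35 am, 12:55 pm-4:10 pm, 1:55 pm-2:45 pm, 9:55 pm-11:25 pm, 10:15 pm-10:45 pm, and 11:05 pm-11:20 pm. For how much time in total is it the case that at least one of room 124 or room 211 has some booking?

10 h 50 min

A, merged: 10:50 am-2:40 pm, 3:45 pm-5:25 pm, 7:00 pm-9:20 pm.
B, merged: 10:15 am-10:40 am, 12:55 pm-4:10 pm, 9:55 pm-11:25 pm.
A ∪ B = 10:15 am-10:40 am, 10:50 am-5:25 pm, 7:00 pm-9:20 pm, 9:55 pm-11:25 pm.
Total: 25 min + 6 h 35 min + 2 h 20 min + 1 h 30 min = 10 h 50 min.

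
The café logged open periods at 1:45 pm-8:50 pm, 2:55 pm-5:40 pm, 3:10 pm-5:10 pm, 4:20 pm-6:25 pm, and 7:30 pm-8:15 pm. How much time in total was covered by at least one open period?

Merged: 1:45 pm–8:50 pm.
Length: 7 h 5 min.

7 h 5 min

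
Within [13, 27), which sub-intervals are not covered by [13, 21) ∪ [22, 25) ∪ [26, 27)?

[21, 22) ∪ [25, 26)

The merged coverage is [13, 21), [22, 25), [26, 27).
Uncovered inside [13, 27): [21, 22), [25, 26).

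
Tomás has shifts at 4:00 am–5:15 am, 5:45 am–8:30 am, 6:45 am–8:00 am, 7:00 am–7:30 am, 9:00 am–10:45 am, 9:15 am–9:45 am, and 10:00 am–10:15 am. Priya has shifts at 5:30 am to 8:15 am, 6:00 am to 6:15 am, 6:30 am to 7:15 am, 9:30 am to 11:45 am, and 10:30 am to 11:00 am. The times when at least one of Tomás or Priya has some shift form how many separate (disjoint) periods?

First set merges to 4:00 am–5:15 am, 5:45 am–8:30 am, 9:00 am–10:45 am.
Second set merges to 5:30 am–8:15 am, 9:30 am–11:45 am.
A ∪ B = 4:00 am–5:15 am, 5:30 am–8:30 am, 9:00 am–11:45 am.
That is 3 disjoint pieces.

3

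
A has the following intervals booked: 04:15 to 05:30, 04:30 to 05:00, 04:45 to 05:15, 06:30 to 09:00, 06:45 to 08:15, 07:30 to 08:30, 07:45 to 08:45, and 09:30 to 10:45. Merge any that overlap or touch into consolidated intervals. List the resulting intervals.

04:30-05:00 overlaps/touches 04:15-05:30 → extend to 04:15-05:30.
04:45-05:15 overlaps/touches 04:15-05:30 → extend to 04:15-05:30.
06:30-09:00 is disjoint → start new block.
06:45-08:15 overlaps/touches 06:30-09:00 → extend to 06:30-09:00.
07:30-08:30 overlaps/touches 06:30-09:00 → extend to 06:30-09:00.
07:45-08:45 overlaps/touches 06:30-09:00 → extend to 06:30-09:00.
09:30-10:45 is disjoint → start new block.

04:15-05:30, 06:30-09:00, 09:30-10:45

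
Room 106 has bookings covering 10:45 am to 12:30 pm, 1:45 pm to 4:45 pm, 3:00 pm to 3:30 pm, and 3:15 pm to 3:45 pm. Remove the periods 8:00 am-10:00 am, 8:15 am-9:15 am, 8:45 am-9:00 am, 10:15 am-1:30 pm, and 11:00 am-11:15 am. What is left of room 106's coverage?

First set merges to 10:45 am-12:30 pm, 1:45 pm-4:45 pm.
Second set merges to 8:00 am-10:00 am, 10:15 am-1:30 pm.
10:45 am-12:30 pm: entirely removed.
1:45 pm-4:45 pm: nothing removed.

1:45 pm-4:45 pm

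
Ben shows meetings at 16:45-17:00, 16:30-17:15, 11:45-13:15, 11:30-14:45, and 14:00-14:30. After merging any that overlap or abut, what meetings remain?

Sort by start: 11:30–14:45, 11:45–13:15, 14:00–14:30, 16:30–17:15, 16:45–17:00.
11:45–13:15 overlaps/touches 11:30–14:45 → extend to 11:30–14:45.
14:00–14:30 overlaps/touches 11:30–14:45 → extend to 11:30–14:45.
16:30–17:15 is disjoint → start new block.
16:45–17:00 overlaps/touches 16:30–17:15 → extend to 16:30–17:15.

11:30–14:45, 16:30–17:15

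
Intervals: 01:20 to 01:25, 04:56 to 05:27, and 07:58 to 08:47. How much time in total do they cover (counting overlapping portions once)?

1 h 25 min

Merged: 01:20–01:25, 04:56–05:27, 07:58–08:47.
Lengths: 5 min + 31 min + 49 min = 1 h 25 min.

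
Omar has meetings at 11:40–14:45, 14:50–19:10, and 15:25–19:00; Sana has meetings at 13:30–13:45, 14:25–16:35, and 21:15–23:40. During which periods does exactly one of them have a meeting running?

A, merged: 11:40–14:45, 14:50–19:10.
A \ B = 11:40–13:30, 13:45–14:25, 16:35–19:10.
B \ A = 14:45–14:50, 21:15–23:40.
Union of the two gives the symmetric difference.

11:40–13:30, 13:45–14:25, 14:45–14:50, 16:35–19:10, 21:15–23:40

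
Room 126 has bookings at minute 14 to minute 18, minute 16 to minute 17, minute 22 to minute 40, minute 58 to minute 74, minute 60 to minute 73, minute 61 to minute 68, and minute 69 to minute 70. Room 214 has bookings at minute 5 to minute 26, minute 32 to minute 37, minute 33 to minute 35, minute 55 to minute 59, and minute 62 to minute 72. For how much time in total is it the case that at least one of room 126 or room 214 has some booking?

Merge the first list: minute 14 to minute 18, minute 22 to minute 40, minute 58 to minute 74.
Merge the second list: minute 5 to minute 26, minute 32 to minute 37, minute 55 to minute 59, minute 62 to minute 72.
A ∪ B = minute 5 to minute 40, minute 55 to minute 74.
Total: 35 minutes + 19 minutes = 54 minutes.

54 minutes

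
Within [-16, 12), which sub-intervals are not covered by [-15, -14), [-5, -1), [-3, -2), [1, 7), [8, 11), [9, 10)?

After merging, the occupied span is [-15, -14), [-5, -1), [1, 7), [8, 11).
Uncovered inside [-16, 12): [-16, -15), [-14, -5), [-1, 1), [7, 8), [11, 12).

[-16, -15) ∪ [-14, -5) ∪ [-1, 1) ∪ [7, 8) ∪ [11, 12)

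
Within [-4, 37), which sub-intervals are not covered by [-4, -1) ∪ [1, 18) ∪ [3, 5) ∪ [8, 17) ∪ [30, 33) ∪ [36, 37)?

[-1, 1) ∪ [18, 30) ∪ [33, 36)

After merging, the occupied span is [-4, -1), [1, 18), [30, 33), [36, 37).
Uncovered inside [-4, 37): [-1, 1), [18, 30), [33, 36).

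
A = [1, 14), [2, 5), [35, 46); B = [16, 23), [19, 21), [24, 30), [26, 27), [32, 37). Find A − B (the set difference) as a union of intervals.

A, merged: [1, 14), [35, 46).
B, merged: [16, 23), [24, 30), [32, 37).
[1, 14) is untouched.
[35, 46) with B removed leaves [37, 46).

[1, 14) ∪ [37, 46)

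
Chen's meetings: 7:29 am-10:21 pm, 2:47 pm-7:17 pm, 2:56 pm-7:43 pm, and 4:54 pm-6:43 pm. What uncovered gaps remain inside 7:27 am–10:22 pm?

7:27 am–7:29 am, 10:21 pm–10:22 pm

The merged coverage is 7:29 am–10:21 pm.
Uncovered inside 7:27 am–10:22 pm: 7:27 am–7:29 am, 10:21 pm–10:22 pm.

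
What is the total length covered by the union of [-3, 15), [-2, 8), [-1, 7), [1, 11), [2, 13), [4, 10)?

Merged: [-3, 15).
Length: 18.

18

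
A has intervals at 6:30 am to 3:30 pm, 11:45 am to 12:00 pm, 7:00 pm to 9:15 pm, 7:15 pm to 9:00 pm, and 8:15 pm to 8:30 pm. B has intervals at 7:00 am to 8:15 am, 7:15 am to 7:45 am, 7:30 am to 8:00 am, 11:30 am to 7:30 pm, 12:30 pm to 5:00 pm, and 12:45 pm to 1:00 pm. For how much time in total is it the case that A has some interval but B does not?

5 h 30 min

Merge the first list: 6:30 am–3:30 pm, 7:00 pm–9:15 pm.
Merge the second list: 7:00 am–8:15 am, 11:30 am–7:30 pm.
A \ B = 6:30 am–7:00 am, 8:15 am–11:30 am, 7:30 pm–9:15 pm.
Total: 30 min + 3 h 15 min + 1 h 45 min = 5 h 30 min.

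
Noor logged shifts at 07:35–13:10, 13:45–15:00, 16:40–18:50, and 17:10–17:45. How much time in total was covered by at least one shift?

Merged: 07:35–13:10, 13:45–15:00, 16:40–18:50.
Lengths: 5 h 35 min + 1 h 15 min + 2 h 10 min = 9 h.

9 h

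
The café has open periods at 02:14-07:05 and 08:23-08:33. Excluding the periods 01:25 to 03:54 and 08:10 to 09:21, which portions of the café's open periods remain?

02:14–07:05 minus B → 03:54–07:05.
08:23–08:33: fully covered by B → removed.

03:54–07:05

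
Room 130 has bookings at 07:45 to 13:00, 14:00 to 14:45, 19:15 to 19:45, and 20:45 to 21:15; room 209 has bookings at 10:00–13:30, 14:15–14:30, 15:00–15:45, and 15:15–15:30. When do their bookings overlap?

10:00-13:00, 14:15-14:30

B, merged: 10:00-13:30, 14:15-14:30, 15:00-15:45.
07:45-13:00 meets the second set on 10:00-13:00.
14:00-14:45 meets the second set on 14:15-14:30.
19:15-19:45: no overlap with the second set.
20:45-21:15: no overlap with the second set.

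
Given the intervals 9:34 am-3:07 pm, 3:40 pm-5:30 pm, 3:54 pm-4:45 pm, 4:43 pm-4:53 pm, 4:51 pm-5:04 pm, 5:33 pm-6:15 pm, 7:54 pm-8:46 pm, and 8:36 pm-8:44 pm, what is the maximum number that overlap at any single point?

3

Sweep endpoints in order; track running count of active intervals.
Peak of 3 reached at 4:43 pm.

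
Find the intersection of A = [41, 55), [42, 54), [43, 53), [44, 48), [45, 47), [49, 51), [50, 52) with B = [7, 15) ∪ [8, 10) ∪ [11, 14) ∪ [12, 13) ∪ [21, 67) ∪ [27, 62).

[41, 55)

A, merged: [41, 55).
B, merged: [7, 15), [21, 67).
[41, 55) meets the second set on [41, 55).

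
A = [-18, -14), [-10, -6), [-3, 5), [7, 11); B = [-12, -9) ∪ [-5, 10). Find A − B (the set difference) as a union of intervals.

[-18, -14) ∪ [-9, -6) ∪ [10, 11)

[-18, -14): no B overlap → unchanged.
[-10, -6) minus B → [-9, -6).
[-3, 5): fully covered by B → removed.
[7, 11) minus B → [10, 11).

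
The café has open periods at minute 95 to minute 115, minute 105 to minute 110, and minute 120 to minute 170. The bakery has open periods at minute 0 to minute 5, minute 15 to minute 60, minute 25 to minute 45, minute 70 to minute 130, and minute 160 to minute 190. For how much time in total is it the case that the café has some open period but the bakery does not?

30 minutes

A, merged: minute 95 to minute 115, minute 120 to minute 170.
B, merged: minute 0 to minute 5, minute 15 to minute 60, minute 70 to minute 130, minute 160 to minute 190.
A \ B = minute 130 to minute 160.
Total: 30 minutes.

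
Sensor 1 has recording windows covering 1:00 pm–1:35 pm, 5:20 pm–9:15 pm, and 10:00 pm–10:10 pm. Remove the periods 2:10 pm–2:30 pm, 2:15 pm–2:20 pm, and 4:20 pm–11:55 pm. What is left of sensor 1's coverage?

1:00 pm-1:35 pm

Merge the second list: 2:10 pm-2:30 pm, 4:20 pm-11:55 pm.
1:00 pm-1:35 pm: nothing removed.
5:20 pm-9:15 pm: entirely removed.
10:00 pm-10:10 pm: entirely removed.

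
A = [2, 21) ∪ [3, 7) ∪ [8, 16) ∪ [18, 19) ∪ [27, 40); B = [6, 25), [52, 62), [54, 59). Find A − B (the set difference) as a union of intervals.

First set merges to [2, 21), [27, 40).
Second set merges to [6, 25), [52, 62).
[2, 21) with B removed leaves [2, 6).
[27, 40) is untouched.

[2, 6) ∪ [27, 40)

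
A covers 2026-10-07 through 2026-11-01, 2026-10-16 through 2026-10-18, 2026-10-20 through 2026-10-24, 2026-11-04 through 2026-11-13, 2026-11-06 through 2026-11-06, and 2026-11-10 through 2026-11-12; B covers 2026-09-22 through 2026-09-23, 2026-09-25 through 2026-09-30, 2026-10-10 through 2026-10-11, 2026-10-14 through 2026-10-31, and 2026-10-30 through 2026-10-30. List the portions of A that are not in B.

A, merged: 2026-10-07 through 2026-11-01, 2026-11-04 through 2026-11-13.
B, merged: 2026-09-22 through 2026-09-23, 2026-09-25 through 2026-09-30, 2026-10-10 through 2026-10-11, 2026-10-14 through 2026-10-31.
2026-10-07 through 2026-11-01 with B removed leaves 2026-10-07 through 2026-10-09, 2026-10-12 through 2026-10-13, 2026-11-01 through 2026-11-01.
2026-11-04 through 2026-11-13 is untouched.

2026-10-07 through 2026-10-09, 2026-10-12 through 2026-10-13, 2026-11-01 through 2026-11-01, 2026-11-04 through 2026-11-13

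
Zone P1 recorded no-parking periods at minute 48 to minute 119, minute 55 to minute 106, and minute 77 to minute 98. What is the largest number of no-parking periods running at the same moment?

Sweep endpoints in order; track running count of active intervals.
Peak of 3 reached at minute 77.

3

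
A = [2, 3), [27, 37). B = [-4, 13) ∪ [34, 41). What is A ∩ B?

[2, 3) meets the second set on [2, 3).
[27, 37) meets the second set on [34, 37).

[2, 3) ∪ [34, 37)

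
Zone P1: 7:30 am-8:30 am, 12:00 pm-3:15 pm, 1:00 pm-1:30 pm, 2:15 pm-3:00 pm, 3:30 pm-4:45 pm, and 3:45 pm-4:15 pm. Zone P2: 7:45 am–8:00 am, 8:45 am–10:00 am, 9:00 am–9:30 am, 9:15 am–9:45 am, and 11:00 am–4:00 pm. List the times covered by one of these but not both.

7:30 am–7:45 am, 8:00 am–8:30 am, 8:45 am–10:00 am, 11:00 am–12:00 pm, 3:15 pm–3:30 pm, 4:00 pm–4:45 pm

A, merged: 7:30 am–8:30 am, 12:00 pm–3:15 pm, 3:30 pm–4:45 pm.
B, merged: 7:45 am–8:00 am, 8:45 am–10:00 am, 11:00 am–4:00 pm.
A \ B = 7:30 am–7:45 am, 8:00 am–8:30 am, 4:00 pm–4:45 pm.
B \ A = 8:45 am–10:00 am, 11:00 am–12:00 pm, 3:15 pm–3:30 pm.
Union of the two gives the symmetric difference.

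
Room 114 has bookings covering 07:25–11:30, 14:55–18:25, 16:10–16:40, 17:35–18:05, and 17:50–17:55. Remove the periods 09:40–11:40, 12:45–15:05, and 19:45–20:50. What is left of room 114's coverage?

First set merges to 07:25–11:30, 14:55–18:25.
07:25–11:30 minus B → 07:25–09:40.
14:55–18:25 minus B → 15:05–18:25.

07:25–09:40, 15:05–18:25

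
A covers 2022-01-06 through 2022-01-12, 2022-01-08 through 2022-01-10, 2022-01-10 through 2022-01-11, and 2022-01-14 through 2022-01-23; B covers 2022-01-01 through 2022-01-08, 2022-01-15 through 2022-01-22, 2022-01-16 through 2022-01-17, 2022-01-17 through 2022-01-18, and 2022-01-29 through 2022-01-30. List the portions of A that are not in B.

Merge the first list: 2022-01-06 through 2022-01-12, 2022-01-14 through 2022-01-23.
Merge the second list: 2022-01-01 through 2022-01-08, 2022-01-15 through 2022-01-22, 2022-01-29 through 2022-01-30.
2022-01-06 through 2022-01-12 minus B → 2022-01-09 through 2022-01-12.
2022-01-14 through 2022-01-23 minus B → 2022-01-14 through 2022-01-14, 2022-01-23 through 2022-01-23.

2022-01-09 through 2022-01-12, 2022-01-14 through 2022-01-14, 2022-01-23 through 2022-01-23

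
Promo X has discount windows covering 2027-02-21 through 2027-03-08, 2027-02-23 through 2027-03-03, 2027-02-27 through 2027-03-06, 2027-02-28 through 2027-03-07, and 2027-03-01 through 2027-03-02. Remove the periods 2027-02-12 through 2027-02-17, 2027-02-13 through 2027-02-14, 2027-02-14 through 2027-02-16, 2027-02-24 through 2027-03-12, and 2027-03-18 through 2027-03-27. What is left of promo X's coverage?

2027-02-21 through 2027-02-23

Merge the first list: 2027-02-21 through 2027-03-08.
Merge the second list: 2027-02-12 through 2027-02-17, 2027-02-24 through 2027-03-12, 2027-03-18 through 2027-03-27.
2027-02-21 through 2027-03-08 minus B → 2027-02-21 through 2027-02-23.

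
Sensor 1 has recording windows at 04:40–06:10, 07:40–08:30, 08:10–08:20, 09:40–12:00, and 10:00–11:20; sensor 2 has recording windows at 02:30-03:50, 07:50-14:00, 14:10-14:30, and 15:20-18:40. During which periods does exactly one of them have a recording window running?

Merge the first list: 04:40-06:10, 07:40-08:30, 09:40-12:00.
Only in the first: 04:40-06:10, 07:40-07:50.
Only in the second: 02:30-03:50, 08:30-09:40, 12:00-14:00, 14:10-14:30, 15:20-18:40.
Together these are the periods covered by exactly one.

02:30-03:50, 04:40-06:10, 07:40-07:50, 08:30-09:40, 12:00-14:00, 14:10-14:30, 15:20-18:40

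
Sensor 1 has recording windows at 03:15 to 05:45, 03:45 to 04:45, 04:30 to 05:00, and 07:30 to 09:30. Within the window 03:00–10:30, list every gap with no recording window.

03:00–03:15, 05:45–07:30, 09:30–10:30

The merged coverage is 03:15–05:45, 07:30–09:30.
Gaps within 03:00–10:30: 03:00–03:15, 05:45–07:30, 09:30–10:30.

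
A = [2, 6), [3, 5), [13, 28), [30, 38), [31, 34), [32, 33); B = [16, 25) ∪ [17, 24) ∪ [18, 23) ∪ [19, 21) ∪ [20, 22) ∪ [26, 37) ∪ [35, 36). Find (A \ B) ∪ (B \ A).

[2, 6) ∪ [13, 16) ∪ [25, 26) ∪ [28, 30) ∪ [37, 38)

A, merged: [2, 6), [13, 28), [30, 38).
B, merged: [16, 25), [26, 37).
A \ B = [2, 6), [13, 16), [25, 26), [37, 38).
B \ A = [28, 30).
Union of the two gives the symmetric difference.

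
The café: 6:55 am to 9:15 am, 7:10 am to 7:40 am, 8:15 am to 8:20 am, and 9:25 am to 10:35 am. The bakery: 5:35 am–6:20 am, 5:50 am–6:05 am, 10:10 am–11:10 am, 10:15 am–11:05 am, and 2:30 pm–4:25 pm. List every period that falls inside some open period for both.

A, merged: 6:55 am-9:15 am, 9:25 am-10:35 am.
B, merged: 5:35 am-6:20 am, 10:10 am-11:10 am, 2:30 pm-4:25 pm.
6:55 am-9:15 am falls entirely outside B.
9:25 am-10:35 am overlaps B on 10:10 am-10:35 am.

10:10 am-10:35 am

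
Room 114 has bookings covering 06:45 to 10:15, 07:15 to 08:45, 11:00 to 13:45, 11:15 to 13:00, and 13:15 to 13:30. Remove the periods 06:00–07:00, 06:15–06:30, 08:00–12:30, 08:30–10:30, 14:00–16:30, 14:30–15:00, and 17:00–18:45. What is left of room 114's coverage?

Merge the first list: 06:45-10:15, 11:00-13:45.
Merge the second list: 06:00-07:00, 08:00-12:30, 14:00-16:30, 17:00-18:45.
06:45-10:15 \ B = 07:00-08:00.
11:00-13:45 \ B = 12:30-13:45.

07:00-08:00, 12:30-13:45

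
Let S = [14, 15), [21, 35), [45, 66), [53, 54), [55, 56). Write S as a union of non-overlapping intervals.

[14, 15) ∪ [21, 35) ∪ [45, 66)

[21, 35) is disjoint → start new block.
[45, 66) is disjoint → start new block.
[53, 54) overlaps/touches [45, 66) → extend to [45, 66).
[55, 56) overlaps/touches [45, 66) → extend to [45, 66).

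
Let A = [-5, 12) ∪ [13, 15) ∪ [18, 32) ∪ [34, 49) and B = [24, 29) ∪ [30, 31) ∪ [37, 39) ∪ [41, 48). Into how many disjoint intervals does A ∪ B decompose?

4

A ∪ B = [-5, 12), [13, 15), [18, 32), [34, 49).
That is 4 disjoint pieces.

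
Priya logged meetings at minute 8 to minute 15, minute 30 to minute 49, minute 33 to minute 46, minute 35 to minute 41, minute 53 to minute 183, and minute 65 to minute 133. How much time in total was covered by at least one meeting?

Merged: minute 8 to minute 15, minute 30 to minute 49, minute 53 to minute 183.
Lengths: 7 minutes + 19 minutes + 130 minutes = 156 minutes.

156 minutes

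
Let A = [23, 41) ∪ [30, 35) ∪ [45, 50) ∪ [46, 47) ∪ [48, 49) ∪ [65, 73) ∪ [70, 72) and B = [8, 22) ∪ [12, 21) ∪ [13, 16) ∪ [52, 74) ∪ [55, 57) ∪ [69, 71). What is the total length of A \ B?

A, merged: [23, 41), [45, 50), [65, 73).
B, merged: [8, 22), [52, 74).
A \ B = [23, 41), [45, 50).
Total: 18 + 5 = 23.

23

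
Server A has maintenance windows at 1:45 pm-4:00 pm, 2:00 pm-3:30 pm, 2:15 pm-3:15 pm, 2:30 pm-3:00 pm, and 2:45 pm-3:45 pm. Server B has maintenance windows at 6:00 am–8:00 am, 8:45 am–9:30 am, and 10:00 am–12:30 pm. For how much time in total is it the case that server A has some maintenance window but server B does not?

First set merges to 1:45 pm-4:00 pm.
A \ B = 1:45 pm-4:00 pm.
Total: 2 h 15 min.

2 h 15 min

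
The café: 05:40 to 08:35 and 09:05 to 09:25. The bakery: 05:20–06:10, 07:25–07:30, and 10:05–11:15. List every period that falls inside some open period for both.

05:40–08:35 overlaps B on 05:40–06:10, 07:25–07:30.
09:05–09:25 falls entirely outside B.

05:40–06:10, 07:25–07:30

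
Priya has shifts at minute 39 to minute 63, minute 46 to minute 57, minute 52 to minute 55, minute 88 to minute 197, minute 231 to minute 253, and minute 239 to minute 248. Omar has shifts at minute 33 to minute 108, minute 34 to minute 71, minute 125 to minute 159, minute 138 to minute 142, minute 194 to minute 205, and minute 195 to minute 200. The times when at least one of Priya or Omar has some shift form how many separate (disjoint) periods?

2

Merge the first list: minute 39 to minute 63, minute 88 to minute 197, minute 231 to minute 253.
Merge the second list: minute 33 to minute 108, minute 125 to minute 159, minute 194 to minute 205.
A ∪ B = minute 33 to minute 205, minute 231 to minute 253.
That is 2 disjoint pieces.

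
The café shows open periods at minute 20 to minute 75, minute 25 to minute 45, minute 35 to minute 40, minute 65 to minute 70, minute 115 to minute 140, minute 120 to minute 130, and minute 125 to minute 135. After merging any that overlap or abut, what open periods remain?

minute 20 to minute 75, minute 115 to minute 140

minute 25 to minute 45 overlaps/touches minute 20 to minute 75 → extend to minute 20 to minute 75.
minute 35 to minute 40 overlaps/touches minute 20 to minute 75 → extend to minute 20 to minute 75.
minute 65 to minute 70 overlaps/touches minute 20 to minute 75 → extend to minute 20 to minute 75.
minute 115 to minute 140 is disjoint → start new block.
minute 120 to minute 130 overlaps/touches minute 115 to minute 140 → extend to minute 115 to minute 140.
minute 125 to minute 135 overlaps/touches minute 115 to minute 140 → extend to minute 115 to minute 140.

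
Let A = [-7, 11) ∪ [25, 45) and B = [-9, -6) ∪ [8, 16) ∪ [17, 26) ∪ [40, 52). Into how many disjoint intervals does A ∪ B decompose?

A ∪ B = [-9, 16), [17, 52).
That is 2 disjoint pieces.

2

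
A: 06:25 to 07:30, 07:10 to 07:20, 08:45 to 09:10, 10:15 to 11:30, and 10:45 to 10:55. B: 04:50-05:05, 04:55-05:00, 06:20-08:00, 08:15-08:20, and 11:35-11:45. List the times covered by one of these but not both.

04:50-05:05, 06:20-06:25, 07:30-08:00, 08:15-08:20, 08:45-09:10, 10:15-11:30, 11:35-11:45

Merge the first list: 06:25-07:30, 08:45-09:10, 10:15-11:30.
Merge the second list: 04:50-05:05, 06:20-08:00, 08:15-08:20, 11:35-11:45.
A but not B: 08:45-09:10, 10:15-11:30.
B but not A: 04:50-05:05, 06:20-06:25, 07:30-08:00, 08:15-08:20, 11:35-11:45.
Combining gives A △ B.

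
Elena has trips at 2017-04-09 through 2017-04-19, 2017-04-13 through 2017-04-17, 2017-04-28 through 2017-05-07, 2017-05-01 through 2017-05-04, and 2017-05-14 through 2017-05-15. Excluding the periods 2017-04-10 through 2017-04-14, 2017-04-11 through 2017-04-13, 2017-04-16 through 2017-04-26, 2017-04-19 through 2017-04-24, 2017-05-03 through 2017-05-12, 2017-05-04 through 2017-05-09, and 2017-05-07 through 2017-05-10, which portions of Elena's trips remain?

A, merged: 2017-04-09 through 2017-04-19, 2017-04-28 through 2017-05-07, 2017-05-14 through 2017-05-15.
B, merged: 2017-04-10 through 2017-04-14, 2017-04-16 through 2017-04-26, 2017-05-03 through 2017-05-12.
2017-04-09 through 2017-04-19 \ B = 2017-04-09 through 2017-04-09, 2017-04-15 through 2017-04-15.
2017-04-28 through 2017-05-07 \ B = 2017-04-28 through 2017-05-02.
2017-05-14 through 2017-05-15: nothing removed.

2017-04-09 through 2017-04-09, 2017-04-15 through 2017-04-15, 2017-04-28 through 2017-05-02, 2017-05-14 through 2017-05-15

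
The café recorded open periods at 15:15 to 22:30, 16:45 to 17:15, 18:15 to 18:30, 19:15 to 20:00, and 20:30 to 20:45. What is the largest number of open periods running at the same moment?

2

Sweep endpoints in order; track running count of active intervals.
Peak of 2 reached at 16:45.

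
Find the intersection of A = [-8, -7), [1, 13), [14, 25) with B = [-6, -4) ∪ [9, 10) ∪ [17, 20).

[-8, -7) meets no B interval.
[1, 13) ∩ B → [9, 10).
[14, 25) ∩ B → [17, 20).

[9, 10) ∪ [17, 20)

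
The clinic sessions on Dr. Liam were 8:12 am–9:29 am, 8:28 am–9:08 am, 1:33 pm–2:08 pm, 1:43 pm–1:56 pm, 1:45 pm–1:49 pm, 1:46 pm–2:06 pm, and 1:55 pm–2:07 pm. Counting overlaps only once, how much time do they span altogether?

1 h 52 min

Merged: 8:12 am-9:29 am, 1:33 pm-2:08 pm.
Lengths: 1 h 17 min + 35 min = 1 h 52 min.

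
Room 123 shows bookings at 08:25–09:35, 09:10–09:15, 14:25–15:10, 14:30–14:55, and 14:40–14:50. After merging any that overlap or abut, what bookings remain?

08:25-09:35, 14:25-15:10

09:10-09:15 overlaps/touches 08:25-09:35 → extend to 08:25-09:35.
14:25-15:10 is disjoint → start new block.
14:30-14:55 overlaps/touches 14:25-15:10 → extend to 14:25-15:10.
14:40-14:50 overlaps/touches 14:25-15:10 → extend to 14:25-15:10.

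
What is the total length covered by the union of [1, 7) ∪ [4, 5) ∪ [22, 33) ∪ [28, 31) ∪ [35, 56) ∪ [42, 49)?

Merged: [1, 7), [22, 33), [35, 56).
Lengths: 6 + 11 + 21 = 38.

38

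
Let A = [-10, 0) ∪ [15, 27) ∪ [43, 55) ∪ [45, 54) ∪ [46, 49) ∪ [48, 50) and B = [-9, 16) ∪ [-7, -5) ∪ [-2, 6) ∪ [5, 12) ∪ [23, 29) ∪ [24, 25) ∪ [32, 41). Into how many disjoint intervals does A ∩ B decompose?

3

Merge the first list: [-10, 0), [15, 27), [43, 55).
Merge the second list: [-9, 16), [23, 29), [32, 41).
A ∩ B = [-9, 0), [15, 16), [23, 27).
That is 3 disjoint pieces.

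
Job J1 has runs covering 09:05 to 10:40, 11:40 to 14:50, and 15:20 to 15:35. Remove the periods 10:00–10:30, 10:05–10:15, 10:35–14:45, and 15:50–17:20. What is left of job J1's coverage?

B, merged: 10:00–10:30, 10:35–14:45, 15:50–17:20.
09:05–10:40 minus B → 09:05–10:00, 10:30–10:35.
11:40–14:50 minus B → 14:45–14:50.
15:20–15:35: no B overlap → unchanged.

09:05–10:00, 10:30–10:35, 14:45–14:50, 15:20–15:35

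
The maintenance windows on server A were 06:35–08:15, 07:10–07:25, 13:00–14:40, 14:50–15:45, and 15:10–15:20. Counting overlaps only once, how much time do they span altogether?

Merged: 06:35–08:15, 13:00–14:40, 14:50–15:45.
Lengths: 1 h 40 min + 1 h 40 min + 55 min = 4 h 15 min.

4 h 15 min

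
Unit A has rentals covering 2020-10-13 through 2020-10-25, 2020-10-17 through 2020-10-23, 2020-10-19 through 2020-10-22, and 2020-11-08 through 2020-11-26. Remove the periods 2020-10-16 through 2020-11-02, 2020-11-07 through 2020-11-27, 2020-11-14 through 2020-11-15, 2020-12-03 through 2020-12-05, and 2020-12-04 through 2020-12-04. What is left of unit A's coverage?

First set merges to 2020-10-13 through 2020-10-25, 2020-11-08 through 2020-11-26.
Second set merges to 2020-10-16 through 2020-11-02, 2020-11-07 through 2020-11-27, 2020-12-03 through 2020-12-05.
2020-10-13 through 2020-10-25 \ B = 2020-10-13 through 2020-10-15.
2020-11-08 through 2020-11-26: entirely removed.

2020-10-13 through 2020-10-15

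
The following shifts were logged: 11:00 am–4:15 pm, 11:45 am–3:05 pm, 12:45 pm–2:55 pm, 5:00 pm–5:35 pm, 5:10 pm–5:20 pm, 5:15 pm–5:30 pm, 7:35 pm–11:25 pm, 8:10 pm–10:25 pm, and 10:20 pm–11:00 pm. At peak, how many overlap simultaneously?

3

At 12:45 pm, 3 of the intervals are simultaneously active.
No point has more.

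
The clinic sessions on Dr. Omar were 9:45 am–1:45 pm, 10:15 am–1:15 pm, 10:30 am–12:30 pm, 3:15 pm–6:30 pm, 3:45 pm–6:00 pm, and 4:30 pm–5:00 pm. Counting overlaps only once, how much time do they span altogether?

Merged: 9:45 am–1:45 pm, 3:15 pm–6:30 pm.
Lengths: 4 h + 3 h 15 min = 7 h 15 min.

7 h 15 min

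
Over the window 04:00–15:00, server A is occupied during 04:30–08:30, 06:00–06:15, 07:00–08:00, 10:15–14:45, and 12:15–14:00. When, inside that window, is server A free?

Covered (merged): 04:30–08:30, 10:15–14:45.
Complement within 04:00–15:00: 04:00–04:30, 08:30–10:15, 14:45–15:00.

04:00–04:30, 08:30–10:15, 14:45–15:00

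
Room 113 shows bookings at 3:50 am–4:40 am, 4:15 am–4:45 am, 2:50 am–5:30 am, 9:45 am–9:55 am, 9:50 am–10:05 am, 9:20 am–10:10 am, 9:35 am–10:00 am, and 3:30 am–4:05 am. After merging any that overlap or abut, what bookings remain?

2:50 am-5:30 am, 9:20 am-10:10 am

Sort by start: 2:50 am-5:30 am, 3:30 am-4:05 am, 3:50 am-4:40 am, 4:15 am-4:45 am, 9:20 am-10:10 am, 9:35 am-10:00 am, 9:45 am-9:55 am, 9:50 am-10:05 am.
3:30 am-4:05 am overlaps/touches 2:50 am-5:30 am → extend to 2:50 am-5:30 am.
3:50 am-4:40 am overlaps/touches 2:50 am-5:30 am → extend to 2:50 am-5:30 am.
4:15 am-4:45 am overlaps/touches 2:50 am-5:30 am → extend to 2:50 am-5:30 am.
9:20 am-10:10 am is disjoint → start new block.
9:35 am-10:00 am overlaps/touches 9:20 am-10:10 am → extend to 9:20 am-10:10 am.
9:45 am-9:55 am overlaps/touches 9:20 am-10:10 am → extend to 9:20 am-10:10 am.
9:50 am-10:05 am overlaps/touches 9:20 am-10:10 am → extend to 9:20 am-10:10 am.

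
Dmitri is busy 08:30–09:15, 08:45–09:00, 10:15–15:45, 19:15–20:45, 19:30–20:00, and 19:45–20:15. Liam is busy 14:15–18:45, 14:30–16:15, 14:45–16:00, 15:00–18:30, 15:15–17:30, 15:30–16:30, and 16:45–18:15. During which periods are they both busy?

A, merged: 08:30–09:15, 10:15–15:45, 19:15–20:45.
B, merged: 14:15–18:45.
08:30–09:15 meets no B interval.
10:15–15:45 ∩ B → 14:15–15:45.
19:15–20:45 meets no B interval.

14:15–15:45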